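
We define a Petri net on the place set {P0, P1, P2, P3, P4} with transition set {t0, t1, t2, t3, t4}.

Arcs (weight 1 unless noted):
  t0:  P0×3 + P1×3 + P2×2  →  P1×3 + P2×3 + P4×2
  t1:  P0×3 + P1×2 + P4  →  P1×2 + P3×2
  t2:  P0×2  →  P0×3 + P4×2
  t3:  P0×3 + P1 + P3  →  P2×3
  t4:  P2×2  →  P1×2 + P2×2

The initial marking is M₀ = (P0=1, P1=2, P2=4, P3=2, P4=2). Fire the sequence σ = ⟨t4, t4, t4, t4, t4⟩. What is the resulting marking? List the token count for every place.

step 1: fire t4:  (P0=1, P1=2, P2=4, P3=2, P4=2) → (P0=1, P1=4, P2=4, P3=2, P4=2)
step 2: fire t4:  (P0=1, P1=4, P2=4, P3=2, P4=2) → (P0=1, P1=6, P2=4, P3=2, P4=2)
step 3: fire t4:  (P0=1, P1=6, P2=4, P3=2, P4=2) → (P0=1, P1=8, P2=4, P3=2, P4=2)
step 4: fire t4:  (P0=1, P1=8, P2=4, P3=2, P4=2) → (P0=1, P1=10, P2=4, P3=2, P4=2)
step 5: fire t4:  (P0=1, P1=10, P2=4, P3=2, P4=2) → (P0=1, P1=12, P2=4, P3=2, P4=2)

(P0=1, P1=12, P2=4, P3=2, P4=2)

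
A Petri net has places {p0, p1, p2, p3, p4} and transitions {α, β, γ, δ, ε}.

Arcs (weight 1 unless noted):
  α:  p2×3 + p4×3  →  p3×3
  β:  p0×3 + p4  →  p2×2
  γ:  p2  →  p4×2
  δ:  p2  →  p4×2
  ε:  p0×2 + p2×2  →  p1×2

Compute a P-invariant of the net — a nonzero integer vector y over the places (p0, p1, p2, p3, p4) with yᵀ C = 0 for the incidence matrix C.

y = (p0:1, p1:3, p2:2, p3:3, p4:1)

Incidence matrix C (rows=places, cols=transitions):
        α    β    γ    δ    ε
   p0   0   -3    0    0   -2
   p1   0    0    0    0    2
   p2  -3    2   -1   -1   -2
   p3   3    0    0    0    0
   p4  -3   -1    2    2    0

Candidate y = [1, 3, 2, 3, 1]; check y·C column-wise:
  col α: 1·0 + 3·0 + 2·-3 + 3·3 + 1·-3 = 0
  col β: 1·-3 + 3·0 + 2·2 + 3·0 + 1·-1 = 0
  col γ: 1·0 + 3·0 + 2·-1 + 3·0 + 1·2 = 0
  col δ: 1·0 + 3·0 + 2·-1 + 3·0 + 1·2 = 0
  col ε: 1·-2 + 3·2 + 2·-2 + 3·0 + 1·0 = 0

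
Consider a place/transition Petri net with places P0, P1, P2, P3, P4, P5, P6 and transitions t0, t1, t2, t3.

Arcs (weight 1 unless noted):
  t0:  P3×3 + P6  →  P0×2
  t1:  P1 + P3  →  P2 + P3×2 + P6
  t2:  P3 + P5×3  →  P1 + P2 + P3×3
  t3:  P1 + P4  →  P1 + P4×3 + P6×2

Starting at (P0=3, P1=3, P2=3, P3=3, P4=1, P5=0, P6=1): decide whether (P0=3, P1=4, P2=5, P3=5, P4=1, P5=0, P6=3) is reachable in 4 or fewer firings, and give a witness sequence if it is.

NO — not reachable within 4 firings

depth 0: 1 marking
depth 1: 4 markings reached so far
depth 2: 9 markings reached so far
depth 3: 16 markings reached so far
depth 4: 24 markings reached so far
target is not among the 24 markings reachable within 4 steps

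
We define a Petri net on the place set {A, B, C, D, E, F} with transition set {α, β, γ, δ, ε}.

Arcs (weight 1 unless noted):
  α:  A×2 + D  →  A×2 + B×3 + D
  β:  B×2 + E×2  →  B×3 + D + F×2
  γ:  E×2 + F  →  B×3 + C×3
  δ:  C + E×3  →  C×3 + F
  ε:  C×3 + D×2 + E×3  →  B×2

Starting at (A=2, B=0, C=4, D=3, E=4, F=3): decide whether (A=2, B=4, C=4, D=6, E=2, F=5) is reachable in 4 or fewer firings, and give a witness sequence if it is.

depth 0: 1 marking
depth 1: 5 markings reached so far
depth 2: 12 markings reached so far
depth 3: 20 markings reached so far
depth 4: 28 markings reached so far
target is not among the 28 markings reachable within 4 steps

NO — not reachable within 4 firings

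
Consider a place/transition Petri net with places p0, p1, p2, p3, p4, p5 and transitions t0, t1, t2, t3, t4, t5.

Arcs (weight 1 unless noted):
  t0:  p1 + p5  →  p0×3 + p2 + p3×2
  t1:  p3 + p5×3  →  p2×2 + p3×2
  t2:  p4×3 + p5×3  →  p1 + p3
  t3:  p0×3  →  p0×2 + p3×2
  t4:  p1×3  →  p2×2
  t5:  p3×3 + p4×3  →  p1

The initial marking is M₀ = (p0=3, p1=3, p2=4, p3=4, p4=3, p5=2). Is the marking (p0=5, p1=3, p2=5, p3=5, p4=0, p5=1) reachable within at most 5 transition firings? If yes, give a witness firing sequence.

step 1: fire t0:  (p0=3, p1=3, p2=4, p3=4, p4=3, p5=2) → (p0=6, p1=2, p2=5, p3=6, p4=3, p5=1)
step 2: fire t3:  (p0=6, p1=2, p2=5, p3=6, p4=3, p5=1) → (p0=5, p1=2, p2=5, p3=8, p4=3, p5=1)
step 3: fire t5:  (p0=5, p1=2, p2=5, p3=8, p4=3, p5=1) → (p0=5, p1=3, p2=5, p3=5, p4=0, p5=1)

YES — reachable via ⟨t0, t3, t5⟩ (3 firings)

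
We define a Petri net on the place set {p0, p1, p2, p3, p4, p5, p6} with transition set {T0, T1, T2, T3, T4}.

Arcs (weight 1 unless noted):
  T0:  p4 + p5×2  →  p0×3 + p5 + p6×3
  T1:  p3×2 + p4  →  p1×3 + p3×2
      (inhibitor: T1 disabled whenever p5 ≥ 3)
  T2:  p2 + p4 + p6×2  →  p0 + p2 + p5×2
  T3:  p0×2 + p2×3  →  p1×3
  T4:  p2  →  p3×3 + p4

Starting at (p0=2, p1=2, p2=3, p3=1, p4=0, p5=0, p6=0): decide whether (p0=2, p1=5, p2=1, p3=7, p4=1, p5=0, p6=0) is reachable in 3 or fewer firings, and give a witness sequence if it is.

step 1: fire T4:  (p0=2, p1=2, p2=3, p3=1, p4=0, p5=0, p6=0) → (p0=2, p1=2, p2=2, p3=4, p4=1, p5=0, p6=0)
step 2: fire T1:  (p0=2, p1=2, p2=2, p3=4, p4=1, p5=0, p6=0) → (p0=2, p1=5, p2=2, p3=4, p4=0, p5=0, p6=0)
step 3: fire T4:  (p0=2, p1=5, p2=2, p3=4, p4=0, p5=0, p6=0) → (p0=2, p1=5, p2=1, p3=7, p4=1, p5=0, p6=0)

YES — reachable via ⟨T4, T1, T4⟩ (3 firings)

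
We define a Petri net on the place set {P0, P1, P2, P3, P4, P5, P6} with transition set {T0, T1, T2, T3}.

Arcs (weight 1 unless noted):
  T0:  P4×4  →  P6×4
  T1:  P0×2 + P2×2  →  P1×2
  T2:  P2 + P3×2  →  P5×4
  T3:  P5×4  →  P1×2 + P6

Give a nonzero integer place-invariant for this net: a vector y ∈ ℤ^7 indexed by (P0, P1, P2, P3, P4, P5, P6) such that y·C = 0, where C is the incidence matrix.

y = (P0:2, P1:0, P2:-2, P3:1, P4:0, P5:0, P6:0)

Incidence matrix C (rows=places, cols=transitions):
       T0   T1   T2   T3
   P0   0   -2    0    0
   P1   0    2    0    2
   P2   0   -2   -1    0
   P3   0    0   -2    0
   P4  -4    0    0    0
   P5   0    0    4   -4
   P6   4    0    0    1

Candidate y = [2, 0, -2, 1, 0, 0, 0]; check y·C column-wise:
  col T0: 2·0 + -2·0 + 1·0 + 0·-4 + 0·4 = 0
  col T1: 2·-2 + 0·2 + -2·-2 + 1·0 = 0
  col T2: 2·0 + -2·-1 + 1·-2 + 0·4 = 0
  col T3: 2·0 + 0·2 + -2·0 + 1·0 + 0·-4 + 0·1 = 0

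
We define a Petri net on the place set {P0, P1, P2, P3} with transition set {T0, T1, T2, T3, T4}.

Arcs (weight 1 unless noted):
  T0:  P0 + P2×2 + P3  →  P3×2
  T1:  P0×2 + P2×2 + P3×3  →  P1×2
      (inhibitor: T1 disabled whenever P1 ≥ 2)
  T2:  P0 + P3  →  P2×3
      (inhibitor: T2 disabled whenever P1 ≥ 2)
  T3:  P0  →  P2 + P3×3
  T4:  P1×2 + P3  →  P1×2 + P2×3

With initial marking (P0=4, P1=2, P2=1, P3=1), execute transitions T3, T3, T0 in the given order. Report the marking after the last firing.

step 1: fire T3:  (P0=4, P1=2, P2=1, P3=1) → (P0=3, P1=2, P2=2, P3=4)
step 2: fire T3:  (P0=3, P1=2, P2=2, P3=4) → (P0=2, P1=2, P2=3, P3=7)
step 3: fire T0:  (P0=2, P1=2, P2=3, P3=7) → (P0=1, P1=2, P2=1, P3=8)

(P0=1, P1=2, P2=1, P3=8)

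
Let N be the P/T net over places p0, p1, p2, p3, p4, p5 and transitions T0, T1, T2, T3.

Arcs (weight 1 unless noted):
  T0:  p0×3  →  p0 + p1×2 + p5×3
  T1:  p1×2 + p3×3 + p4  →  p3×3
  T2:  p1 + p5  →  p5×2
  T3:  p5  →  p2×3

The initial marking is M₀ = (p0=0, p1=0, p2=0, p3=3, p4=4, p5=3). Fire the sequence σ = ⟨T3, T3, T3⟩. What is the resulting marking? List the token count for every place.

(p0=0, p1=0, p2=9, p3=3, p4=4, p5=0)

step 1: fire T3:  (p0=0, p1=0, p2=0, p3=3, p4=4, p5=3) → (p0=0, p1=0, p2=3, p3=3, p4=4, p5=2)
step 2: fire T3:  (p0=0, p1=0, p2=3, p3=3, p4=4, p5=2) → (p0=0, p1=0, p2=6, p3=3, p4=4, p5=1)
step 3: fire T3:  (p0=0, p1=0, p2=6, p3=3, p4=4, p5=1) → (p0=0, p1=0, p2=9, p3=3, p4=4, p5=0)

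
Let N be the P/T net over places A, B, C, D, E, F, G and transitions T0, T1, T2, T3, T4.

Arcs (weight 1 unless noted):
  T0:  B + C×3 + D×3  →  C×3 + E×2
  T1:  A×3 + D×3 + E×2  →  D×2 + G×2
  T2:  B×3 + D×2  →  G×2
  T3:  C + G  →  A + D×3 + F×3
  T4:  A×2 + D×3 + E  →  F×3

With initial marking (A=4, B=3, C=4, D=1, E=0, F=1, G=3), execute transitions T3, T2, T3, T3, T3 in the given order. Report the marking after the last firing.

step 1: fire T3:  (A=4, B=3, C=4, D=1, E=0, F=1, G=3) → (A=5, B=3, C=3, D=4, E=0, F=4, G=2)
step 2: fire T2:  (A=5, B=3, C=3, D=4, E=0, F=4, G=2) → (A=5, B=0, C=3, D=2, E=0, F=4, G=4)
step 3: fire T3:  (A=5, B=0, C=3, D=2, E=0, F=4, G=4) → (A=6, B=0, C=2, D=5, E=0, F=7, G=3)
step 4: fire T3:  (A=6, B=0, C=2, D=5, E=0, F=7, G=3) → (A=7, B=0, C=1, D=8, E=0, F=10, G=2)
step 5: fire T3:  (A=7, B=0, C=1, D=8, E=0, F=10, G=2) → (A=8, B=0, C=0, D=11, E=0, F=13, G=1)

(A=8, B=0, C=0, D=11, E=0, F=13, G=1)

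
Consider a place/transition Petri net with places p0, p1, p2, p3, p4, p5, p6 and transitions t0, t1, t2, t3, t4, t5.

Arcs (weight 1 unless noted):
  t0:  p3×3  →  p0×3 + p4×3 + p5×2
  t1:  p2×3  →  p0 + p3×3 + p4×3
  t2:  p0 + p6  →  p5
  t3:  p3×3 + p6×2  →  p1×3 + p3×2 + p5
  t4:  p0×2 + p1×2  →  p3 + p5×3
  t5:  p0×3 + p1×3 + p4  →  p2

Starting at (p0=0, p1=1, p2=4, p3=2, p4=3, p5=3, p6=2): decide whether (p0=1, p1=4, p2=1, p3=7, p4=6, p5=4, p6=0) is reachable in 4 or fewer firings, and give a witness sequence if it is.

depth 0: 1 marking
depth 1: 2 markings reached so far
depth 2: 5 markings reached so far
depth 3: 7 markings reached so far
depth 4: 10 markings reached so far
target is not among the 10 markings reachable within 4 steps

NO — not reachable within 4 firings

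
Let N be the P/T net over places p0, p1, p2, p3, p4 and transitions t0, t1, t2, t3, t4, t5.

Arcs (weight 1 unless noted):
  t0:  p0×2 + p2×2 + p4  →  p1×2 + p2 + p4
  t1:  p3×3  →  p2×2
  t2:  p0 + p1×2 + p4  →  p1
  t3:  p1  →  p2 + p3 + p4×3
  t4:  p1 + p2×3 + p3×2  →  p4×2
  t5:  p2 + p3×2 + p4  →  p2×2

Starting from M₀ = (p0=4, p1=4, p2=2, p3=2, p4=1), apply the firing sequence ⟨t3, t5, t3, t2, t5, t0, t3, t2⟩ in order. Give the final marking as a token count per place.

(p0=0, p1=1, p2=6, p3=1, p4=6)

step 1: fire t3:  (p0=4, p1=4, p2=2, p3=2, p4=1) → (p0=4, p1=3, p2=3, p3=3, p4=4)
step 2: fire t5:  (p0=4, p1=3, p2=3, p3=3, p4=4) → (p0=4, p1=3, p2=4, p3=1, p4=3)
step 3: fire t3:  (p0=4, p1=3, p2=4, p3=1, p4=3) → (p0=4, p1=2, p2=5, p3=2, p4=6)
step 4: fire t2:  (p0=4, p1=2, p2=5, p3=2, p4=6) → (p0=3, p1=1, p2=5, p3=2, p4=5)
step 5: fire t5:  (p0=3, p1=1, p2=5, p3=2, p4=5) → (p0=3, p1=1, p2=6, p3=0, p4=4)
step 6: fire t0:  (p0=3, p1=1, p2=6, p3=0, p4=4) → (p0=1, p1=3, p2=5, p3=0, p4=4)
step 7: fire t3:  (p0=1, p1=3, p2=5, p3=0, p4=4) → (p0=1, p1=2, p2=6, p3=1, p4=7)
step 8: fire t2:  (p0=1, p1=2, p2=6, p3=1, p4=7) → (p0=0, p1=1, p2=6, p3=1, p4=6)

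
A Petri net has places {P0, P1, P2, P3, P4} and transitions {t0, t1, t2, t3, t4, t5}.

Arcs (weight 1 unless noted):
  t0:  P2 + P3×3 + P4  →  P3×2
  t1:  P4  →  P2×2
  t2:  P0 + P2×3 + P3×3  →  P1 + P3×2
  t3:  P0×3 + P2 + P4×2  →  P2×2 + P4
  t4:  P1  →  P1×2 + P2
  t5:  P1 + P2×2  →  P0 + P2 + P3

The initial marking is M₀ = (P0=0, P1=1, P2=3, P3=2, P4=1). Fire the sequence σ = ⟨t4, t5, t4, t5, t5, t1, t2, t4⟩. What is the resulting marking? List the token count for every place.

(P0=2, P1=2, P2=2, P3=4, P4=0)

step 1: fire t4:  (P0=0, P1=1, P2=3, P3=2, P4=1) → (P0=0, P1=2, P2=4, P3=2, P4=1)
step 2: fire t5:  (P0=0, P1=2, P2=4, P3=2, P4=1) → (P0=1, P1=1, P2=3, P3=3, P4=1)
step 3: fire t4:  (P0=1, P1=1, P2=3, P3=3, P4=1) → (P0=1, P1=2, P2=4, P3=3, P4=1)
step 4: fire t5:  (P0=1, P1=2, P2=4, P3=3, P4=1) → (P0=2, P1=1, P2=3, P3=4, P4=1)
step 5: fire t5:  (P0=2, P1=1, P2=3, P3=4, P4=1) → (P0=3, P1=0, P2=2, P3=5, P4=1)
step 6: fire t1:  (P0=3, P1=0, P2=2, P3=5, P4=1) → (P0=3, P1=0, P2=4, P3=5, P4=0)
step 7: fire t2:  (P0=3, P1=0, P2=4, P3=5, P4=0) → (P0=2, P1=1, P2=1, P3=4, P4=0)
step 8: fire t4:  (P0=2, P1=1, P2=1, P3=4, P4=0) → (P0=2, P1=2, P2=2, P3=4, P4=0)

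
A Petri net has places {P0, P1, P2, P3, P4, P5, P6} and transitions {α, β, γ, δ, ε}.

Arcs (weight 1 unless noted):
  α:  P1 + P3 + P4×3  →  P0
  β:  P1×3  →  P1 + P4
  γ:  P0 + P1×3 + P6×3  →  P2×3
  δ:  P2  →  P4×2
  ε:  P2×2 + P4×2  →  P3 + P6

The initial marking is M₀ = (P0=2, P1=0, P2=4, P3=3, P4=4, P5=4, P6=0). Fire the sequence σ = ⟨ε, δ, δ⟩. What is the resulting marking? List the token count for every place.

(P0=2, P1=0, P2=0, P3=4, P4=6, P5=4, P6=1)

step 1: fire ε:  (P0=2, P1=0, P2=4, P3=3, P4=4, P5=4, P6=0) → (P0=2, P1=0, P2=2, P3=4, P4=2, P5=4, P6=1)
step 2: fire δ:  (P0=2, P1=0, P2=2, P3=4, P4=2, P5=4, P6=1) → (P0=2, P1=0, P2=1, P3=4, P4=4, P5=4, P6=1)
step 3: fire δ:  (P0=2, P1=0, P2=1, P3=4, P4=4, P5=4, P6=1) → (P0=2, P1=0, P2=0, P3=4, P4=6, P5=4, P6=1)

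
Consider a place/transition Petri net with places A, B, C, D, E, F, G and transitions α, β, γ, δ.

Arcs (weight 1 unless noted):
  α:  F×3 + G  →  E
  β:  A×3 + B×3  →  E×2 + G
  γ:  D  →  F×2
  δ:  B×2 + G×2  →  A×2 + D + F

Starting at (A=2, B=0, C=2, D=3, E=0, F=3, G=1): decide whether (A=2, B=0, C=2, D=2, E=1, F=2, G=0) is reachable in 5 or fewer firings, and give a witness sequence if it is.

YES — reachable via ⟨α, γ⟩ (2 firings)

step 1: fire α:  (A=2, B=0, C=2, D=3, E=0, F=3, G=1) → (A=2, B=0, C=2, D=3, E=1, F=0, G=0)
step 2: fire γ:  (A=2, B=0, C=2, D=3, E=1, F=0, G=0) → (A=2, B=0, C=2, D=2, E=1, F=2, G=0)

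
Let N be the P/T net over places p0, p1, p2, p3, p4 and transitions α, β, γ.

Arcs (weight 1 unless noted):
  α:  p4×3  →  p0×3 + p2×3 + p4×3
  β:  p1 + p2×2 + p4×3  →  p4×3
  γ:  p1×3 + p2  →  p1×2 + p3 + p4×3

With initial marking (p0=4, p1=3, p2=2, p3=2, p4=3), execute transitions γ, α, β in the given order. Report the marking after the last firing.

(p0=7, p1=1, p2=2, p3=3, p4=6)

step 1: fire γ:  (p0=4, p1=3, p2=2, p3=2, p4=3) → (p0=4, p1=2, p2=1, p3=3, p4=6)
step 2: fire α:  (p0=4, p1=2, p2=1, p3=3, p4=6) → (p0=7, p1=2, p2=4, p3=3, p4=6)
step 3: fire β:  (p0=7, p1=2, p2=4, p3=3, p4=6) → (p0=7, p1=1, p2=2, p3=3, p4=6)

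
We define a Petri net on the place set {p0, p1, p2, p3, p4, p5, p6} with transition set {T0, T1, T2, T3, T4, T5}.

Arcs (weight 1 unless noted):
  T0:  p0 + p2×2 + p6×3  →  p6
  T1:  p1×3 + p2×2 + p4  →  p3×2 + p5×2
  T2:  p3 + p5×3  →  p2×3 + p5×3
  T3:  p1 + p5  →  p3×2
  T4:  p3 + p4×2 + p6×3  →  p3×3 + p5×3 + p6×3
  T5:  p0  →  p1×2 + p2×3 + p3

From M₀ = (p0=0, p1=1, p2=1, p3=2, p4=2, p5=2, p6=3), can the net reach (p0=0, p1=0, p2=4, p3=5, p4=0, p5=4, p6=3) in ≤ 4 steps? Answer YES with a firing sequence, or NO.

YES — reachable via ⟨T3, T4, T2⟩ (3 firings)

step 1: fire T3:  (p0=0, p1=1, p2=1, p3=2, p4=2, p5=2, p6=3) → (p0=0, p1=0, p2=1, p3=4, p4=2, p5=1, p6=3)
step 2: fire T4:  (p0=0, p1=0, p2=1, p3=4, p4=2, p5=1, p6=3) → (p0=0, p1=0, p2=1, p3=6, p4=0, p5=4, p6=3)
step 3: fire T2:  (p0=0, p1=0, p2=1, p3=6, p4=0, p5=4, p6=3) → (p0=0, p1=0, p2=4, p3=5, p4=0, p5=4, p6=3)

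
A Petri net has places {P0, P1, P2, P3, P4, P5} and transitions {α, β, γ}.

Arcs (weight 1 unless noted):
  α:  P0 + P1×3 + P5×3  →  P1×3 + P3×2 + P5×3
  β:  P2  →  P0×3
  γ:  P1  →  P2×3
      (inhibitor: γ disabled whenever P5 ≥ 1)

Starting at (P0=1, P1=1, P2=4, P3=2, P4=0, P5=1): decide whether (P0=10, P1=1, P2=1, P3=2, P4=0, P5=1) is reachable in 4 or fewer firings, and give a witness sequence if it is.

YES — reachable via ⟨β, β, β⟩ (3 firings)

step 1: fire β:  (P0=1, P1=1, P2=4, P3=2, P4=0, P5=1) → (P0=4, P1=1, P2=3, P3=2, P4=0, P5=1)
step 2: fire β:  (P0=4, P1=1, P2=3, P3=2, P4=0, P5=1) → (P0=7, P1=1, P2=2, P3=2, P4=0, P5=1)
step 3: fire β:  (P0=7, P1=1, P2=2, P3=2, P4=0, P5=1) → (P0=10, P1=1, P2=1, P3=2, P4=0, P5=1)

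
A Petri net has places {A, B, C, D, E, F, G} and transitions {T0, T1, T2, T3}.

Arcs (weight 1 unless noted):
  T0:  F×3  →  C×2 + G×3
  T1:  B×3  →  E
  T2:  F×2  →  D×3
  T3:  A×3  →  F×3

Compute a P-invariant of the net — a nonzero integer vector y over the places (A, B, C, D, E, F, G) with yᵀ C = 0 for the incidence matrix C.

y = (A:0, B:1, C:0, D:0, E:3, F:0, G:0)

Incidence matrix C (rows=places, cols=transitions):
       T0   T1   T2   T3
    A   0    0    0   -3
    B   0   -3    0    0
    C   2    0    0    0
    D   0    0    3    0
    E   0    1    0    0
    F  -3    0   -2    3
    G   3    0    0    0

Candidate y = [0, 1, 0, 0, 3, 0, 0]; check y·C column-wise:
  col T0: 1·0 + 0·2 + 3·0 + 0·-3 + 0·3 = 0
  col T1: 1·-3 + 3·1 = 0
  col T2: 1·0 + 0·3 + 3·0 + 0·-2 = 0
  col T3: 0·-3 + 1·0 + 3·0 + 0·3 = 0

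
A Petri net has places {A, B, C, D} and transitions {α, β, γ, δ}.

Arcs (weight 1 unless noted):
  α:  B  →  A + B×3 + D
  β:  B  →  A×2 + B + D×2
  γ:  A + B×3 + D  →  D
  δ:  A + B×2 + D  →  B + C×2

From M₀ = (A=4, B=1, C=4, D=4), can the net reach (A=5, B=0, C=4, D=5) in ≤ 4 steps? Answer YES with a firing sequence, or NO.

NO — not reachable within 4 firings

depth 0: 1 marking
depth 1: 3 markings reached so far
depth 2: 8 markings reached so far
depth 3: 17 markings reached so far
depth 4: 31 markings reached so far
target is not among the 31 markings reachable within 4 steps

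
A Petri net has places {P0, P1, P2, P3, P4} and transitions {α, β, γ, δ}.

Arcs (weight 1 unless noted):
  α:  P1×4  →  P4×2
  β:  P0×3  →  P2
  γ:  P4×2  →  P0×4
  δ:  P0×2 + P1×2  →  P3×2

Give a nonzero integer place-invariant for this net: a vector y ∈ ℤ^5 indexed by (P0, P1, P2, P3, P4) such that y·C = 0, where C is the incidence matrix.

y = (P0:1, P1:1, P2:3, P3:2, P4:2)

Incidence matrix C (rows=places, cols=transitions):
        α    β    γ    δ
   P0   0   -3    4   -2
   P1  -4    0    0   -2
   P2   0    1    0    0
   P3   0    0    0    2
   P4   2    0   -2    0

Candidate y = [1, 1, 3, 2, 2]; check y·C column-wise:
  col α: 1·0 + 1·-4 + 3·0 + 2·0 + 2·2 = 0
  col β: 1·-3 + 1·0 + 3·1 + 2·0 + 2·0 = 0
  col γ: 1·4 + 1·0 + 3·0 + 2·0 + 2·-2 = 0
  col δ: 1·-2 + 1·-2 + 3·0 + 2·2 + 2·0 = 0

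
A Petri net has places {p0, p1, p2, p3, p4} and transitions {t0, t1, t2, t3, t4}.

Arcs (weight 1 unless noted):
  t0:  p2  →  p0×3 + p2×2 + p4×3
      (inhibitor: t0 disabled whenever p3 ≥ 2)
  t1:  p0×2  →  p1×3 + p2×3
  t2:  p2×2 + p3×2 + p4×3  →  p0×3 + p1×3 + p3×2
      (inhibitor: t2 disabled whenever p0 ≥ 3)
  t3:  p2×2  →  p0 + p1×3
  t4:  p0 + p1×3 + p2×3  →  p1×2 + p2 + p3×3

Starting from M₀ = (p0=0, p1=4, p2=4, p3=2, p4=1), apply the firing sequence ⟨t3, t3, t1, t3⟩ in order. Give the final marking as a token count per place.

(p0=1, p1=16, p2=1, p3=2, p4=1)

step 1: fire t3:  (p0=0, p1=4, p2=4, p3=2, p4=1) → (p0=1, p1=7, p2=2, p3=2, p4=1)
step 2: fire t3:  (p0=1, p1=7, p2=2, p3=2, p4=1) → (p0=2, p1=10, p2=0, p3=2, p4=1)
step 3: fire t1:  (p0=2, p1=10, p2=0, p3=2, p4=1) → (p0=0, p1=13, p2=3, p3=2, p4=1)
step 4: fire t3:  (p0=0, p1=13, p2=3, p3=2, p4=1) → (p0=1, p1=16, p2=1, p3=2, p4=1)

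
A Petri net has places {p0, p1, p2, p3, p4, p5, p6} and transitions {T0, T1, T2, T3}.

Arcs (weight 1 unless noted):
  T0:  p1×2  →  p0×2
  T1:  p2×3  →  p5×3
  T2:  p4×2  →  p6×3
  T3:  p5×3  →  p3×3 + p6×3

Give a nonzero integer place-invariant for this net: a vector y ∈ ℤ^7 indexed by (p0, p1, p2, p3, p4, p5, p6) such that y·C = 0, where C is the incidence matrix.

y = (p0:1, p1:1, p2:0, p3:0, p4:0, p5:0, p6:0)

Incidence matrix C (rows=places, cols=transitions):
       T0   T1   T2   T3
   p0   2    0    0    0
   p1  -2    0    0    0
   p2   0   -3    0    0
   p3   0    0    0    3
   p4   0    0   -2    0
   p5   0    3    0   -3
   p6   0    0    3    3

Candidate y = [1, 1, 0, 0, 0, 0, 0]; check y·C column-wise:
  col T0: 1·2 + 1·-2 = 0
  col T1: 1·0 + 1·0 + 0·-3 + 0·3 = 0
  col T2: 1·0 + 1·0 + 0·-2 + 0·3 = 0
  col T3: 1·0 + 1·0 + 0·3 + 0·-3 + 0·3 = 0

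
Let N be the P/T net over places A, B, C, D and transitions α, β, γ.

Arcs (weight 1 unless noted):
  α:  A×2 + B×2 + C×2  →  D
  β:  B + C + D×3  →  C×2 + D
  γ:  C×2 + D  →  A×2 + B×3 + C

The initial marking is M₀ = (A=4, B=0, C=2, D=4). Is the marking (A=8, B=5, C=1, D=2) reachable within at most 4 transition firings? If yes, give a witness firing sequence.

NO — not reachable within 4 firings

depth 0: 1 marking
depth 1: 2 markings reached so far
depth 2: 3 markings reached so far
depth 3: 5 markings reached so far
depth 4: 5 markings reached so far
(frontier empty at depth 4; search complete)
target is not among the 5 markings reachable within 4 steps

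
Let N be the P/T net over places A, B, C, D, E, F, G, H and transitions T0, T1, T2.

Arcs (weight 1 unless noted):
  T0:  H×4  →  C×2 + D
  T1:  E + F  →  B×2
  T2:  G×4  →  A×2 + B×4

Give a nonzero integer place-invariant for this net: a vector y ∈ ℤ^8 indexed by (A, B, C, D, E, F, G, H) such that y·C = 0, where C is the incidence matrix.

y = (A:0, B:0, C:1, D:-2, E:0, F:0, G:0, H:0)

Incidence matrix C (rows=places, cols=transitions):
       T0   T1   T2
    A   0    0    2
    B   0    2    4
    C   2    0    0
    D   1    0    0
    E   0   -1    0
    F   0   -1    0
    G   0    0   -4
    H  -4    0    0

Candidate y = [0, 0, 1, -2, 0, 0, 0, 0]; check y·C column-wise:
  col T0: 1·2 + -2·1 + 0·-4 = 0
  col T1: 0·2 + 1·0 + -2·0 + 0·-1 + 0·-1 = 0
  col T2: 0·2 + 0·4 + 1·0 + -2·0 + 0·-4 = 0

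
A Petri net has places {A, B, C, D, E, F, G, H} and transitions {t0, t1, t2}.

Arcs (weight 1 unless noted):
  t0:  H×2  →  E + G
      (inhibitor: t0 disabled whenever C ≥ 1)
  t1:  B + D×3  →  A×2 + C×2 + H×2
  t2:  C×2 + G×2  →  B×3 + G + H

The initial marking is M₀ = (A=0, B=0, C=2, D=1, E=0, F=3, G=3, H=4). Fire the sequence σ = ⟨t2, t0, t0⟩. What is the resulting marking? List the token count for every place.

(A=0, B=3, C=0, D=1, E=2, F=3, G=4, H=1)

step 1: fire t2:  (A=0, B=0, C=2, D=1, E=0, F=3, G=3, H=4) → (A=0, B=3, C=0, D=1, E=0, F=3, G=2, H=5)
step 2: fire t0:  (A=0, B=3, C=0, D=1, E=0, F=3, G=2, H=5) → (A=0, B=3, C=0, D=1, E=1, F=3, G=3, H=3)
step 3: fire t0:  (A=0, B=3, C=0, D=1, E=1, F=3, G=3, H=3) → (A=0, B=3, C=0, D=1, E=2, F=3, G=4, H=1)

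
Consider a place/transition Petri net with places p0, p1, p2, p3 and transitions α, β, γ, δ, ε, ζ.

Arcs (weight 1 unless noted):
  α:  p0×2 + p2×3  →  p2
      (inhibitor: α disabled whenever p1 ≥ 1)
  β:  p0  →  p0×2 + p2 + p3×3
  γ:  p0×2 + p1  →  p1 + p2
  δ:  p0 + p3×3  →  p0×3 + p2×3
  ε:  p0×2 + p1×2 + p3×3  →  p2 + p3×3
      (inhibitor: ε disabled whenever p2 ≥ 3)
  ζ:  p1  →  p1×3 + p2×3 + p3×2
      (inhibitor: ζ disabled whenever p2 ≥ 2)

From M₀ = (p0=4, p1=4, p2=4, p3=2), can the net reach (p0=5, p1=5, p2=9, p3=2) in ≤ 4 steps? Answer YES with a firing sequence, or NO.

depth 0: 1 marking
depth 1: 3 markings reached so far
depth 2: 7 markings reached so far
depth 3: 12 markings reached so far
depth 4: 19 markings reached so far
target is not among the 19 markings reachable within 4 steps

NO — not reachable within 4 firings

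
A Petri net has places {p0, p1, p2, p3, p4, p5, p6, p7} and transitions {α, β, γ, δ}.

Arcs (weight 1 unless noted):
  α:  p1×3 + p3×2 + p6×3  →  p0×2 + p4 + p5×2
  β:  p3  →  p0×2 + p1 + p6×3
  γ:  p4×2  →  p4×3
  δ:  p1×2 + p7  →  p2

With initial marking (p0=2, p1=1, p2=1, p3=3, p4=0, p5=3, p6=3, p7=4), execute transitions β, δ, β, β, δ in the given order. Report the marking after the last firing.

(p0=8, p1=0, p2=3, p3=0, p4=0, p5=3, p6=12, p7=2)

step 1: fire β:  (p0=2, p1=1, p2=1, p3=3, p4=0, p5=3, p6=3, p7=4) → (p0=4, p1=2, p2=1, p3=2, p4=0, p5=3, p6=6, p7=4)
step 2: fire δ:  (p0=4, p1=2, p2=1, p3=2, p4=0, p5=3, p6=6, p7=4) → (p0=4, p1=0, p2=2, p3=2, p4=0, p5=3, p6=6, p7=3)
step 3: fire β:  (p0=4, p1=0, p2=2, p3=2, p4=0, p5=3, p6=6, p7=3) → (p0=6, p1=1, p2=2, p3=1, p4=0, p5=3, p6=9, p7=3)
step 4: fire β:  (p0=6, p1=1, p2=2, p3=1, p4=0, p5=3, p6=9, p7=3) → (p0=8, p1=2, p2=2, p3=0, p4=0, p5=3, p6=12, p7=3)
step 5: fire δ:  (p0=8, p1=2, p2=2, p3=0, p4=0, p5=3, p6=12, p7=3) → (p0=8, p1=0, p2=3, p3=0, p4=0, p5=3, p6=12, p7=2)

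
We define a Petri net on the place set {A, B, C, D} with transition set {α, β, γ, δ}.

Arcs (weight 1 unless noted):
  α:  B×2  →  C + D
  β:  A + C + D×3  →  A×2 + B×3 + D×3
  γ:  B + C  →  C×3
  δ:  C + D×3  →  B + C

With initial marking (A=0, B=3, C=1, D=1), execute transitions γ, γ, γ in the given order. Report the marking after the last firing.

(A=0, B=0, C=7, D=1)

step 1: fire γ:  (A=0, B=3, C=1, D=1) → (A=0, B=2, C=3, D=1)
step 2: fire γ:  (A=0, B=2, C=3, D=1) → (A=0, B=1, C=5, D=1)
step 3: fire γ:  (A=0, B=1, C=5, D=1) → (A=0, B=0, C=7, D=1)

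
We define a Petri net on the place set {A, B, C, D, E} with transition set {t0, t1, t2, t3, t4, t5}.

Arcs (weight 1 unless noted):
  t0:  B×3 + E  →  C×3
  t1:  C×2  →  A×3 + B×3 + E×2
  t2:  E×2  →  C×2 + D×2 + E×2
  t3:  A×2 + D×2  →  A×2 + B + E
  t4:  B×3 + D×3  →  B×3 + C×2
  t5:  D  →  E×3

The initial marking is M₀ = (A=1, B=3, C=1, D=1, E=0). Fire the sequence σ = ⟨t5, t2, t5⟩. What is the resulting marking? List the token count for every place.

step 1: fire t5:  (A=1, B=3, C=1, D=1, E=0) → (A=1, B=3, C=1, D=0, E=3)
step 2: fire t2:  (A=1, B=3, C=1, D=0, E=3) → (A=1, B=3, C=3, D=2, E=3)
step 3: fire t5:  (A=1, B=3, C=3, D=2, E=3) → (A=1, B=3, C=3, D=1, E=6)

(A=1, B=3, C=3, D=1, E=6)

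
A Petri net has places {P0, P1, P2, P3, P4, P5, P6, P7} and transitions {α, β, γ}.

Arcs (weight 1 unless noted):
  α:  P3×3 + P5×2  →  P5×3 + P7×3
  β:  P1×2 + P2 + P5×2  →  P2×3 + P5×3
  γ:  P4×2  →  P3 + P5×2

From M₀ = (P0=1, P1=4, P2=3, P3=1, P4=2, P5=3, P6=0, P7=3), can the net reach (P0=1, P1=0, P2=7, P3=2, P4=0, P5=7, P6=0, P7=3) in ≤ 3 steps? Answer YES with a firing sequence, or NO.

step 1: fire β:  (P0=1, P1=4, P2=3, P3=1, P4=2, P5=3, P6=0, P7=3) → (P0=1, P1=2, P2=5, P3=1, P4=2, P5=4, P6=0, P7=3)
step 2: fire β:  (P0=1, P1=2, P2=5, P3=1, P4=2, P5=4, P6=0, P7=3) → (P0=1, P1=0, P2=7, P3=1, P4=2, P5=5, P6=0, P7=3)
step 3: fire γ:  (P0=1, P1=0, P2=7, P3=1, P4=2, P5=5, P6=0, P7=3) → (P0=1, P1=0, P2=7, P3=2, P4=0, P5=7, P6=0, P7=3)

YES — reachable via ⟨β, β, γ⟩ (3 firings)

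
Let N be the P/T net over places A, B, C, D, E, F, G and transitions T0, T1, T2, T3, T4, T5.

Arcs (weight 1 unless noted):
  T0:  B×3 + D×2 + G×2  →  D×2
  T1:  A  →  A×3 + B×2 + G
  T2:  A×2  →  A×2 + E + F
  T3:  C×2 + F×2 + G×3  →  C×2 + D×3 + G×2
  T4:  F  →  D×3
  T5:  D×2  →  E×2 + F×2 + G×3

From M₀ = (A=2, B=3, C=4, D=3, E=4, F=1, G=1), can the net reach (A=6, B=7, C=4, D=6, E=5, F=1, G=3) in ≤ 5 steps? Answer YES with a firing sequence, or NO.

step 1: fire T1:  (A=2, B=3, C=4, D=3, E=4, F=1, G=1) → (A=4, B=5, C=4, D=3, E=4, F=1, G=2)
step 2: fire T1:  (A=4, B=5, C=4, D=3, E=4, F=1, G=2) → (A=6, B=7, C=4, D=3, E=4, F=1, G=3)
step 3: fire T2:  (A=6, B=7, C=4, D=3, E=4, F=1, G=3) → (A=6, B=7, C=4, D=3, E=5, F=2, G=3)
step 4: fire T4:  (A=6, B=7, C=4, D=3, E=5, F=2, G=3) → (A=6, B=7, C=4, D=6, E=5, F=1, G=3)

YES — reachable via ⟨T1, T1, T2, T4⟩ (4 firings)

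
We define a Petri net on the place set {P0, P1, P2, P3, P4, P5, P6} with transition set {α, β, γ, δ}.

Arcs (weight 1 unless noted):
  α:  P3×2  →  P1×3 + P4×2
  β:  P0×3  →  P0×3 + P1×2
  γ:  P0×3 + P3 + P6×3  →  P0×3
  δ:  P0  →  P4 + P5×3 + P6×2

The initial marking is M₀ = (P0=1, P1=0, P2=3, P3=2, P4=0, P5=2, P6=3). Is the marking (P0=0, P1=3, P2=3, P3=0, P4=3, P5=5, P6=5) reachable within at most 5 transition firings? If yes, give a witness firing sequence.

step 1: fire α:  (P0=1, P1=0, P2=3, P3=2, P4=0, P5=2, P6=3) → (P0=1, P1=3, P2=3, P3=0, P4=2, P5=2, P6=3)
step 2: fire δ:  (P0=1, P1=3, P2=3, P3=0, P4=2, P5=2, P6=3) → (P0=0, P1=3, P2=3, P3=0, P4=3, P5=5, P6=5)

YES — reachable via ⟨α, δ⟩ (2 firings)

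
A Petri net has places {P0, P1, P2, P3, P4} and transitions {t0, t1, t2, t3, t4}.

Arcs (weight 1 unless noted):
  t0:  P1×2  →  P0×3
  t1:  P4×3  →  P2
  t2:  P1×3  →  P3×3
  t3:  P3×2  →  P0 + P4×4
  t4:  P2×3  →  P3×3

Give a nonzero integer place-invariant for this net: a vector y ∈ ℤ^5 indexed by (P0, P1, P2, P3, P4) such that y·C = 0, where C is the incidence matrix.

Incidence matrix C (rows=places, cols=transitions):
       t0   t1   t2   t3   t4
   P0   3    0    0    1    0
   P1  -2    0   -3    0    0
   P2   0    1    0    0   -3
   P3   0    0    3   -2    3
   P4   0   -3    0    4    0

Candidate y = [2, 3, 3, 3, 1]; check y·C column-wise:
  col t0: 2·3 + 3·-2 + 3·0 + 3·0 + 1·0 = 0
  col t1: 2·0 + 3·0 + 3·1 + 3·0 + 1·-3 = 0
  col t2: 2·0 + 3·-3 + 3·0 + 3·3 + 1·0 = 0
  col t3: 2·1 + 3·0 + 3·0 + 3·-2 + 1·4 = 0
  col t4: 2·0 + 3·0 + 3·-3 + 3·3 + 1·0 = 0

y = (P0:2, P1:3, P2:3, P3:3, P4:1)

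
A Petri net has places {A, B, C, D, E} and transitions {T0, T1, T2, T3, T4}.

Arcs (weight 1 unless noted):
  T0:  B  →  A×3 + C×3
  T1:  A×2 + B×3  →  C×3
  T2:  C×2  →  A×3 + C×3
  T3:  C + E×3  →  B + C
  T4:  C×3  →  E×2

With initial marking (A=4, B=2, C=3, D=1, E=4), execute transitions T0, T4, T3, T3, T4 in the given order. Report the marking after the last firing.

(A=7, B=3, C=0, D=1, E=2)

step 1: fire T0:  (A=4, B=2, C=3, D=1, E=4) → (A=7, B=1, C=6, D=1, E=4)
step 2: fire T4:  (A=7, B=1, C=6, D=1, E=4) → (A=7, B=1, C=3, D=1, E=6)
step 3: fire T3:  (A=7, B=1, C=3, D=1, E=6) → (A=7, B=2, C=3, D=1, E=3)
step 4: fire T3:  (A=7, B=2, C=3, D=1, E=3) → (A=7, B=3, C=3, D=1, E=0)
step 5: fire T4:  (A=7, B=3, C=3, D=1, E=0) → (A=7, B=3, C=0, D=1, E=2)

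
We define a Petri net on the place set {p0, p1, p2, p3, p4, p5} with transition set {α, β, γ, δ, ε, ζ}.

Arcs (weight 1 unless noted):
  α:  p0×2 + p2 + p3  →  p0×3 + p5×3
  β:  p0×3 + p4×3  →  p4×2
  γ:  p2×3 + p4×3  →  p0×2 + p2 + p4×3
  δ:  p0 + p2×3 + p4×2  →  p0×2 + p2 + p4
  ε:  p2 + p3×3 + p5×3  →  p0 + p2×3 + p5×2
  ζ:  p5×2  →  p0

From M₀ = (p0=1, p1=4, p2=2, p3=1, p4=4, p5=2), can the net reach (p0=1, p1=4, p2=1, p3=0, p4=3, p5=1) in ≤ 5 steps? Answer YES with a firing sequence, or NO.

step 1: fire ζ:  (p0=1, p1=4, p2=2, p3=1, p4=4, p5=2) → (p0=2, p1=4, p2=2, p3=1, p4=4, p5=0)
step 2: fire α:  (p0=2, p1=4, p2=2, p3=1, p4=4, p5=0) → (p0=3, p1=4, p2=1, p3=0, p4=4, p5=3)
step 3: fire β:  (p0=3, p1=4, p2=1, p3=0, p4=4, p5=3) → (p0=0, p1=4, p2=1, p3=0, p4=3, p5=3)
step 4: fire ζ:  (p0=0, p1=4, p2=1, p3=0, p4=3, p5=3) → (p0=1, p1=4, p2=1, p3=0, p4=3, p5=1)

YES — reachable via ⟨ζ, α, β, ζ⟩ (4 firings)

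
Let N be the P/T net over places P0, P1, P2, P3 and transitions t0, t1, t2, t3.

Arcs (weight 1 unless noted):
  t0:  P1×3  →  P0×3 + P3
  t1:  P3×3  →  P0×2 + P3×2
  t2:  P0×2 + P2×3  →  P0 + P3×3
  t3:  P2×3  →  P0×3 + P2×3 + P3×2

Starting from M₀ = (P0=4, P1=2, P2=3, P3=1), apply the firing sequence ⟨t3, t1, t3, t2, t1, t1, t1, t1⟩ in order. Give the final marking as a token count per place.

(P0=19, P1=2, P2=0, P3=3)

step 1: fire t3:  (P0=4, P1=2, P2=3, P3=1) → (P0=7, P1=2, P2=3, P3=3)
step 2: fire t1:  (P0=7, P1=2, P2=3, P3=3) → (P0=9, P1=2, P2=3, P3=2)
step 3: fire t3:  (P0=9, P1=2, P2=3, P3=2) → (P0=12, P1=2, P2=3, P3=4)
step 4: fire t2:  (P0=12, P1=2, P2=3, P3=4) → (P0=11, P1=2, P2=0, P3=7)
step 5: fire t1:  (P0=11, P1=2, P2=0, P3=7) → (P0=13, P1=2, P2=0, P3=6)
step 6: fire t1:  (P0=13, P1=2, P2=0, P3=6) → (P0=15, P1=2, P2=0, P3=5)
step 7: fire t1:  (P0=15, P1=2, P2=0, P3=5) → (P0=17, P1=2, P2=0, P3=4)
step 8: fire t1:  (P0=17, P1=2, P2=0, P3=4) → (P0=19, P1=2, P2=0, P3=3)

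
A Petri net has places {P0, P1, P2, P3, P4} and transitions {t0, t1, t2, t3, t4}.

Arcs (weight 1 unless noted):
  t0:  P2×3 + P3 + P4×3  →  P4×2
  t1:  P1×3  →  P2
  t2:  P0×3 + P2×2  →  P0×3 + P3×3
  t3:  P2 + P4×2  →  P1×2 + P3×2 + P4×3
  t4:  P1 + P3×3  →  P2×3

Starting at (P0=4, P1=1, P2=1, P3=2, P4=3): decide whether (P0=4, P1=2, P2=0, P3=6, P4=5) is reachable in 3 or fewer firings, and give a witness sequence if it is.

YES — reachable via ⟨t3, t1, t3⟩ (3 firings)

step 1: fire t3:  (P0=4, P1=1, P2=1, P3=2, P4=3) → (P0=4, P1=3, P2=0, P3=4, P4=4)
step 2: fire t1:  (P0=4, P1=3, P2=0, P3=4, P4=4) → (P0=4, P1=0, P2=1, P3=4, P4=4)
step 3: fire t3:  (P0=4, P1=0, P2=1, P3=4, P4=4) → (P0=4, P1=2, P2=0, P3=6, P4=5)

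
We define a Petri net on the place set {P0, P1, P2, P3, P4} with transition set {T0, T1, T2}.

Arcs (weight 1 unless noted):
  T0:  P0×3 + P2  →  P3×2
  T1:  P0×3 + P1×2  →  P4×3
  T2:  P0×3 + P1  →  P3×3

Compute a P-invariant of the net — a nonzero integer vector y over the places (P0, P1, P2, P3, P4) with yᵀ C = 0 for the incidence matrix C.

y = (P0:2, P1:-3, P2:-4, P3:1, P4:0)

Incidence matrix C (rows=places, cols=transitions):
       T0   T1   T2
   P0  -3   -3   -3
   P1   0   -2   -1
   P2  -1    0    0
   P3   2    0    3
   P4   0    3    0

Candidate y = [2, -3, -4, 1, 0]; check y·C column-wise:
  col T0: 2·-3 + -3·0 + -4·-1 + 1·2 = 0
  col T1: 2·-3 + -3·-2 + -4·0 + 1·0 + 0·3 = 0
  col T2: 2·-3 + -3·-1 + -4·0 + 1·3 = 0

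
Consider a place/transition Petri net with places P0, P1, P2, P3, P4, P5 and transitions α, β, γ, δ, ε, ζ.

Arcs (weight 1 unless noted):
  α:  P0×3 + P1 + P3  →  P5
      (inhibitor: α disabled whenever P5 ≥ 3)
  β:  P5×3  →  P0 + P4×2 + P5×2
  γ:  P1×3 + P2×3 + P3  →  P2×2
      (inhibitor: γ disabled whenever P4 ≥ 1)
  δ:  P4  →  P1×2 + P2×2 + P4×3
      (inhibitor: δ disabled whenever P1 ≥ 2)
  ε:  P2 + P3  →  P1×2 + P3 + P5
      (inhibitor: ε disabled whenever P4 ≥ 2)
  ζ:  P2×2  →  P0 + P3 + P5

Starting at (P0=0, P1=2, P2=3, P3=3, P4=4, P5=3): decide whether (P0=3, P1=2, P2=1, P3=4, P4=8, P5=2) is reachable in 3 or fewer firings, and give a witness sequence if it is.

step 1: fire β:  (P0=0, P1=2, P2=3, P3=3, P4=4, P5=3) → (P0=1, P1=2, P2=3, P3=3, P4=6, P5=2)
step 2: fire ζ:  (P0=1, P1=2, P2=3, P3=3, P4=6, P5=2) → (P0=2, P1=2, P2=1, P3=4, P4=6, P5=3)
step 3: fire β:  (P0=2, P1=2, P2=1, P3=4, P4=6, P5=3) → (P0=3, P1=2, P2=1, P3=4, P4=8, P5=2)

YES — reachable via ⟨β, ζ, β⟩ (3 firings)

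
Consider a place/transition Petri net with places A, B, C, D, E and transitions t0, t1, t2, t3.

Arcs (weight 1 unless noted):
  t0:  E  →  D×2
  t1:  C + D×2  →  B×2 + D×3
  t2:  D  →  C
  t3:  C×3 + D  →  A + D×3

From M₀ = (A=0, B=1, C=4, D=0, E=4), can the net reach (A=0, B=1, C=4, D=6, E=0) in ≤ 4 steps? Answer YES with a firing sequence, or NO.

depth 0: 1 marking
depth 1: 2 markings reached so far
depth 2: 6 markings reached so far
depth 3: 15 markings reached so far
depth 4: 29 markings reached so far
target is not among the 29 markings reachable within 4 steps

NO — not reachable within 4 firings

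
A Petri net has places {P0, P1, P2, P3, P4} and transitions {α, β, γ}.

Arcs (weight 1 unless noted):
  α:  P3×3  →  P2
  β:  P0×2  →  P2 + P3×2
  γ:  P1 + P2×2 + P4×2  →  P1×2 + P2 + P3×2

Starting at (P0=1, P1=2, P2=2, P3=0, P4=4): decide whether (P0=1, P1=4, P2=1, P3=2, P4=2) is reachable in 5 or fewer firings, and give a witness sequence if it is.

depth 0: 1 marking
depth 1: 2 markings reached so far
depth 2: 2 markings reached so far
(frontier empty at depth 2; search complete)
target is not among the 2 markings reachable within 5 steps

NO — not reachable within 5 firings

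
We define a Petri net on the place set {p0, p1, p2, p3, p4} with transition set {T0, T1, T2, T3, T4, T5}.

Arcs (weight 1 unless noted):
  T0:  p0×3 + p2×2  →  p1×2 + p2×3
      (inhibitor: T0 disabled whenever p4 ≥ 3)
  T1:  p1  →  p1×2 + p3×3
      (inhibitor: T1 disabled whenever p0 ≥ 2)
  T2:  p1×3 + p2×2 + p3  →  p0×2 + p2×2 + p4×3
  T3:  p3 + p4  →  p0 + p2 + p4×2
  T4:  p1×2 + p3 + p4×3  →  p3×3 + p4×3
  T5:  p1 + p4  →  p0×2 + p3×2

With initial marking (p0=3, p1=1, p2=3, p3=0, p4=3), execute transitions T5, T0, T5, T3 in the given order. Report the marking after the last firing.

step 1: fire T5:  (p0=3, p1=1, p2=3, p3=0, p4=3) → (p0=5, p1=0, p2=3, p3=2, p4=2)
step 2: fire T0:  (p0=5, p1=0, p2=3, p3=2, p4=2) → (p0=2, p1=2, p2=4, p3=2, p4=2)
step 3: fire T5:  (p0=2, p1=2, p2=4, p3=2, p4=2) → (p0=4, p1=1, p2=4, p3=4, p4=1)
step 4: fire T3:  (p0=4, p1=1, p2=4, p3=4, p4=1) → (p0=5, p1=1, p2=5, p3=3, p4=2)

(p0=5, p1=1, p2=5, p3=3, p4=2)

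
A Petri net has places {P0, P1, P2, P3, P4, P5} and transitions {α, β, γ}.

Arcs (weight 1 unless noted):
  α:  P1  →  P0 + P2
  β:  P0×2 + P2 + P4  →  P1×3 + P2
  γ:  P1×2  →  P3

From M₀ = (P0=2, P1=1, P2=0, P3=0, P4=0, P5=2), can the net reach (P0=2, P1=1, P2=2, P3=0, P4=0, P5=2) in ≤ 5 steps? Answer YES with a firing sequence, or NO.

depth 0: 1 marking
depth 1: 2 markings reached so far
depth 2: 2 markings reached so far
(frontier empty at depth 2; search complete)
target is not among the 2 markings reachable within 5 steps

NO — not reachable within 5 firings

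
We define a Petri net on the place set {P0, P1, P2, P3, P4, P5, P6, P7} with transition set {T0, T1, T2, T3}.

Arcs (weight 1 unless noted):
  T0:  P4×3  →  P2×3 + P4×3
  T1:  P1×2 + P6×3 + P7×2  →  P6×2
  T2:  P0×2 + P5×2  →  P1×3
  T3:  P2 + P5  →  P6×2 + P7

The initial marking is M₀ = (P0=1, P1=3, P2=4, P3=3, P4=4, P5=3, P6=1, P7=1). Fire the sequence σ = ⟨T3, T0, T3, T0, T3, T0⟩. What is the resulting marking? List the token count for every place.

step 1: fire T3:  (P0=1, P1=3, P2=4, P3=3, P4=4, P5=3, P6=1, P7=1) → (P0=1, P1=3, P2=3, P3=3, P4=4, P5=2, P6=3, P7=2)
step 2: fire T0:  (P0=1, P1=3, P2=3, P3=3, P4=4, P5=2, P6=3, P7=2) → (P0=1, P1=3, P2=6, P3=3, P4=4, P5=2, P6=3, P7=2)
step 3: fire T3:  (P0=1, P1=3, P2=6, P3=3, P4=4, P5=2, P6=3, P7=2) → (P0=1, P1=3, P2=5, P3=3, P4=4, P5=1, P6=5, P7=3)
step 4: fire T0:  (P0=1, P1=3, P2=5, P3=3, P4=4, P5=1, P6=5, P7=3) → (P0=1, P1=3, P2=8, P3=3, P4=4, P5=1, P6=5, P7=3)
step 5: fire T3:  (P0=1, P1=3, P2=8, P3=3, P4=4, P5=1, P6=5, P7=3) → (P0=1, P1=3, P2=7, P3=3, P4=4, P5=0, P6=7, P7=4)
step 6: fire T0:  (P0=1, P1=3, P2=7, P3=3, P4=4, P5=0, P6=7, P7=4) → (P0=1, P1=3, P2=10, P3=3, P4=4, P5=0, P6=7, P7=4)

(P0=1, P1=3, P2=10, P3=3, P4=4, P5=0, P6=7, P7=4)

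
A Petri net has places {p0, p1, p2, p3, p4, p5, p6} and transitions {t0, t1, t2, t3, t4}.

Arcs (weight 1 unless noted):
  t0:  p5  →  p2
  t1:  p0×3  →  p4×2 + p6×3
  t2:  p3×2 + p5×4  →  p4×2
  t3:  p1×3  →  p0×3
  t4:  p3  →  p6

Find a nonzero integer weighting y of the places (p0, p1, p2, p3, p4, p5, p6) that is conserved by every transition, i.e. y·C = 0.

Incidence matrix C (rows=places, cols=transitions):
       t0   t1   t2   t3   t4
   p0   0   -3    0    3    0
   p1   0    0    0   -3    0
   p2   1    0    0    0    0
   p3   0    0   -2    0   -1
   p4   0    2    2    0    0
   p5  -1    0   -4    0    0
   p6   0    3    0    0    1

Candidate y = [4, 4, 3, 0, 6, 3, 0]; check y·C column-wise:
  col t0: 4·0 + 4·0 + 3·1 + 6·0 + 3·-1 = 0
  col t1: 4·-3 + 4·0 + 3·0 + 6·2 + 3·0 + 0·3 = 0
  col t2: 4·0 + 4·0 + 3·0 + 0·-2 + 6·2 + 3·-4 = 0
  col t3: 4·3 + 4·-3 + 3·0 + 6·0 + 3·0 = 0
  col t4: 4·0 + 4·0 + 3·0 + 0·-1 + 6·0 + 3·0 + 0·1 = 0

y = (p0:4, p1:4, p2:3, p3:0, p4:6, p5:3, p6:0)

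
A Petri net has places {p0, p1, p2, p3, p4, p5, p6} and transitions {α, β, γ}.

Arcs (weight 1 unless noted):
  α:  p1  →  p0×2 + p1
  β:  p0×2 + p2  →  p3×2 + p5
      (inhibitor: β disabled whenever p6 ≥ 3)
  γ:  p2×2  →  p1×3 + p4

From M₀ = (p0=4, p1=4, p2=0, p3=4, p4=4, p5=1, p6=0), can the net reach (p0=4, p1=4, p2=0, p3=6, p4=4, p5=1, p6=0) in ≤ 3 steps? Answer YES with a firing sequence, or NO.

depth 0: 1 marking
depth 1: 2 markings reached so far
depth 2: 3 markings reached so far
depth 3: 4 markings reached so far
target is not among the 4 markings reachable within 3 steps

NO — not reachable within 3 firings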